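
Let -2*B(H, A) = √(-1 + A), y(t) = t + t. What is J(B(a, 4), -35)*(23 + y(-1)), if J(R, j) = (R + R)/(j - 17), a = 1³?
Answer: 21*√3/52 ≈ 0.69948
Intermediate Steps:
y(t) = 2*t
a = 1
B(H, A) = -√(-1 + A)/2
J(R, j) = 2*R/(-17 + j) (J(R, j) = (2*R)/(-17 + j) = 2*R/(-17 + j))
J(B(a, 4), -35)*(23 + y(-1)) = (2*(-√(-1 + 4)/2)/(-17 - 35))*(23 + 2*(-1)) = (2*(-√3/2)/(-52))*(23 - 2) = (2*(-√3/2)*(-1/52))*21 = (√3/52)*21 = 21*√3/52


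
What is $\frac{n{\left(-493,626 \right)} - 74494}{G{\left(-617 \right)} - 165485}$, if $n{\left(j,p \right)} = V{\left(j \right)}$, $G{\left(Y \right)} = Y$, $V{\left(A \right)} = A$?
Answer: $\frac{74987}{166102} \approx 0.45145$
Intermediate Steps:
$n{\left(j,p \right)} = j$
$\frac{n{\left(-493,626 \right)} - 74494}{G{\left(-617 \right)} - 165485} = \frac{-493 - 74494}{-617 - 165485} = - \frac{74987}{-166102} = \left(-74987\right) \left(- \frac{1}{166102}\right) = \frac{74987}{166102}$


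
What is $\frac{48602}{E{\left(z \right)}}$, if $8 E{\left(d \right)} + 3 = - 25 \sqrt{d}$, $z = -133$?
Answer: $- \frac{583224}{41567} + \frac{4860200 i \sqrt{133}}{41567} \approx -14.031 + 1348.4 i$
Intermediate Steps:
$E{\left(d \right)} = - \frac{3}{8} - \frac{25 \sqrt{d}}{8}$ ($E{\left(d \right)} = - \frac{3}{8} + \frac{\left(-25\right) \sqrt{d}}{8} = - \frac{3}{8} - \frac{25 \sqrt{d}}{8}$)
$\frac{48602}{E{\left(z \right)}} = \frac{48602}{- \frac{3}{8} - \frac{25 \sqrt{-133}}{8}} = \frac{48602}{- \frac{3}{8} - \frac{25 i \sqrt{133}}{8}}$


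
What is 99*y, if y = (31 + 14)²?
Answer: 200475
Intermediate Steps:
y = 2025 (y = 45² = 2025)
99*y = 99*2025 = 200475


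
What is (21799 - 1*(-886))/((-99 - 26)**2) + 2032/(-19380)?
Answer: 4078853/3028125 ≈ 1.3470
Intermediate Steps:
(21799 - 1*(-886))/((-99 - 26)**2) + 2032/(-19380) = (21799 + 886)/((-125)**2) + 2032*(-1/19380) = 22685/15625 - 508/4845 = 22685*(1/15625) - 508/4845 = 4537/3125 - 508/4845 = 4078853/3028125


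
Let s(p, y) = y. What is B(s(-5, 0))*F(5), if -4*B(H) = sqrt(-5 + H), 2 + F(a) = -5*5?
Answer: 27*I*sqrt(5)/4 ≈ 15.093*I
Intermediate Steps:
F(a) = -27 (F(a) = -2 - 5*5 = -2 - 25 = -27)
B(H) = -sqrt(-5 + H)/4
B(s(-5, 0))*F(5) = -sqrt(-5 + 0)/4*(-27) = -I*sqrt(5)/4*(-27) = 27*I*sqrt(5)/4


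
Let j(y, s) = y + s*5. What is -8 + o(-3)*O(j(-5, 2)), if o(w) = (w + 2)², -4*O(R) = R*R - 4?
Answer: -53/4 ≈ -13.250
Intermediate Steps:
j(y, s) = y + 5*s
O(R) = 1 - R²/4 (O(R) = -(R*R - 4)/4 = -(R² - 4)/4 = -(-4 + R²)/4 = 1 - R²/4)
o(w) = (2 + w)²
-8 + o(-3)*O(j(-5, 2)) = -8 + (2 - 3)²*(1 - (-5 + 5*2)²/4) = -8 + (-1)²*(1 - (-5 + 10)²/4) = -8 + 1*(1 - ¼*5²) = -8 + 1*(1 - ¼*25) = -8 + 1*(1 - 25/4) = -8 + 1*(-21/4) = -8 - 21/4 = -53/4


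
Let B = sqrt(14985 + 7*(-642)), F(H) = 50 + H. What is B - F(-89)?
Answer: 39 + sqrt(10491) ≈ 141.43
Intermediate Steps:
B = sqrt(10491) (B = sqrt(14985 - 4494) = sqrt(10491) ≈ 102.43)
B - F(-89) = sqrt(10491) - (50 - 89) = sqrt(10491) - 1*(-39) = sqrt(10491) + 39 = 39 + sqrt(10491)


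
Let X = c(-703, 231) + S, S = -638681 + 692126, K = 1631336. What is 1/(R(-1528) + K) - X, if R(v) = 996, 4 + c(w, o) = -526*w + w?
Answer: -689686387311/1632332 ≈ -4.2252e+5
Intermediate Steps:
c(w, o) = -4 - 525*w (c(w, o) = -4 + (-526*w + w) = -4 - 525*w)
S = 53445
X = 422516 (X = (-4 - 525*(-703)) + 53445 = (-4 + 369075) + 53445 = 369071 + 53445 = 422516)
1/(R(-1528) + K) - X = 1/(996 + 1631336) - 1*422516 = 1/1632332 - 422516 = -689686387311/1632332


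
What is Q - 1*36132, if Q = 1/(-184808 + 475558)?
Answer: -10505378999/290750 ≈ -36132.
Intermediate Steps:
Q = 1/290750 ≈ 3.4394e-6
Q - 1*36132 = 1/290750 - 1*36132 = 1/290750 - 36132 = -10505378999/290750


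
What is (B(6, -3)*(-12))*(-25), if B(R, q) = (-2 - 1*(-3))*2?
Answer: 600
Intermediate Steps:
B(R, q) = 2 (B(R, q) = (-2 + 3)*2 = 1*2 = 2)
(B(6, -3)*(-12))*(-25) = (2*(-12))*(-25) = -24*(-25) = 600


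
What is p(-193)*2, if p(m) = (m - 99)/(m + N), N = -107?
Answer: 146/75 ≈ 1.9467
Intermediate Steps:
p(m) = (-99 + m)/(-107 + m) (p(m) = (m - 99)/(m - 107) = (-99 + m)/(-107 + m))
p(-193)*2 = ((-99 - 193)/(-107 - 193))*2 = (-292/(-300))*2 = -1/300*(-292)*2 = (73/75)*2 = 146/75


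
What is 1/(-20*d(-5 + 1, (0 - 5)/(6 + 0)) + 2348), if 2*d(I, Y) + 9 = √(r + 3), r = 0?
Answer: 1219/2971772 + 5*√3/2971772 ≈ 0.00041311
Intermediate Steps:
d(I, Y) = -9/2 + √3/2 (d(I, Y) = -9/2 + √(0 + 3)/2 = -9/2 + √3/2)
1/(-20*d(-5 + 1, (0 - 5)/(6 + 0)) + 2348) = 1/(-20*(-9/2 + √3/2) + 2348) = 1/((90 - 10*√3) + 2348) = 1/(2438 - 10*√3)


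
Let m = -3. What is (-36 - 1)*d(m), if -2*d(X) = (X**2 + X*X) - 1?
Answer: 629/2 ≈ 314.50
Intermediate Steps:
d(X) = 1/2 - X**2 (d(X) = -((X**2 + X*X) - 1)/2 = -((X**2 + X**2) - 1)/2 = -(2*X**2 - 1)/2 = -(-1 + 2*X**2)/2 = 1/2 - X**2)
(-36 - 1)*d(m) = (-36 - 1)*(1/2 - 1*(-3)**2) = -37*(1/2 - 1*9) = -37*(1/2 - 9) = -37*(-17/2) = 629/2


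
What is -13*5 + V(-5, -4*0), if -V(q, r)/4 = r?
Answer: -65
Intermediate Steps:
V(q, r) = -4*r
-13*5 + V(-5, -4*0) = -13*5 - (-16)*0 = -65 - 4*0 = -65 + 0 = -65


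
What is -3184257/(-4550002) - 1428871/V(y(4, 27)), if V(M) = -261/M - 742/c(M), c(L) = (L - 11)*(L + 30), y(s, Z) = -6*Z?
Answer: -111348807809140725/123018404074 ≈ -9.0514e+5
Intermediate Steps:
c(L) = (-11 + L)*(30 + L)
V(M) = -742/(-330 + M² + 19*M) - 261/M (V(M) = -261/M - 742/(-330 + M² + 19*M) = -742/(-330 + M² + 19*M) - 261/M)
-3184257/(-4550002) - 1428871/V(y(4, 27)) = -3184257/(-4550002) - 1428871*(-162*(-330 + (-6*27)² + 19*(-6*27))/(86130 - (-34206)*27 - 261*(-6*27)²)) = -3184257*(-1/4550002) - 1428871*(-162*(-330 + (-162)² + 19*(-162))/(86130 - 5701*(-162) - 261*(-162)²)) = 3184257/4550002 - 1428871*(-162*(-330 + 26244 - 3078)/(86130 + 923562 - 261*26244)) = 3184257/4550002 - 1428871*(-3699432/(86130 + 923562 - 6849684)) = 3184257/4550002 - 1428871/((-1/162*1/22836*(-5839992))) = 3184257/4550002 - 1428871/27037/17127 = 3184257/4550002 - 1428871*17127/27037 = 3184257/4550002 - 24472273617/27037 = -111348807809140725/123018404074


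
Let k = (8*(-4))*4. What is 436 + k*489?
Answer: -62156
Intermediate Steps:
k = -128 (k = -32*4 = -128)
436 + k*489 = 436 - 128*489 = 436 - 62592 = -62156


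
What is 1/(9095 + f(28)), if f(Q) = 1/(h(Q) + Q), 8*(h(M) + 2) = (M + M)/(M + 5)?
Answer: 865/7867208 ≈ 0.00010995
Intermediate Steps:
h(M) = -2 + M/(4*(5 + M)) (h(M) = -2 + ((M + M)/(M + 5))/8 = -2 + ((2*M)/(5 + M))/8 = -2 + (2*M/(5 + M))/8 = -2 + M/(4*(5 + M)))
f(Q) = 1/(Q + (-40 - 7*Q)/(4*(5 + Q))) (f(Q) = 1/((-40 - 7*Q)/(4*(5 + Q)) + Q) = 1/(Q + (-40 - 7*Q)/(4*(5 + Q))))
1/(9095 + f(28)) = 1/(9095 + 4*(5 + 28)/(-40 + 4*28² + 13*28)) = 1/(9095 + 4*33/(-40 + 4*784 + 364)) = 1/(9095 + 4*33/(-40 + 3136 + 364)) = 1/(9095 + 4*33/3460) = 1/(9095 + 4*(1/3460)*33) = 1/(9095 + 33/865) = 1/(7867208/865) = 865/7867208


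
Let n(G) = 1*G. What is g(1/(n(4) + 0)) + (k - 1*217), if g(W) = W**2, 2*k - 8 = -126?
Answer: -4415/16 ≈ -275.94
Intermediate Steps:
k = -59 (k = 4 + (1/2)*(-126) = 4 - 63 = -59)
n(G) = G
g(1/(n(4) + 0)) + (k - 1*217) = (1/(4 + 0))**2 + (-59 - 1*217) = (1/4)**2 + (-59 - 217) = (1/4)**2 - 276 = 1/16 - 276 = -4415/16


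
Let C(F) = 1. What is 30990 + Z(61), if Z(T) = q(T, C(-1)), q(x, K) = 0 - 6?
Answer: 30984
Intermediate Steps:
q(x, K) = -6
Z(T) = -6
30990 + Z(61) = 30990 - 6 = 30984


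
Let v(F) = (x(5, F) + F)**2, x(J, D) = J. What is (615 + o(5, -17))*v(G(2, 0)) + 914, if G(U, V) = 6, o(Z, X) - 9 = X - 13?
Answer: 72788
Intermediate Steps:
o(Z, X) = -4 + X (o(Z, X) = 9 + (X - 13) = 9 + (-13 + X) = -4 + X)
v(F) = (5 + F)**2
(615 + o(5, -17))*v(G(2, 0)) + 914 = (615 + (-4 - 17))*(5 + 6)**2 + 914 = (615 - 21)*11**2 + 914 = 594*121 + 914 = 71874 + 914 = 72788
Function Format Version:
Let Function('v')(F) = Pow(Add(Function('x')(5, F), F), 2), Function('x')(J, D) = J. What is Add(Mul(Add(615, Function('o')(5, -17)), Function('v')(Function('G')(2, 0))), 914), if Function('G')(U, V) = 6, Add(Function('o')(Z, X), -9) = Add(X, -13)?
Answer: 72788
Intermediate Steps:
Function('o')(Z, X) = Add(-4, X) (Function('o')(Z, X) = Add(9, Add(X, -13)) = Add(9, Add(-13, X)) = Add(-4, X))
Function('v')(F) = Pow(Add(5, F), 2)
Add(Mul(Add(615, Function('o')(5, -17)), Function('v')(Function('G')(2, 0))), 914) = Add(Mul(Add(615, Add(-4, -17)), Pow(Add(5, 6), 2)), 914) = Add(Mul(Add(615, -21), Pow(11, 2)), 914) = Add(Mul(594, 121), 914) = Add(71874, 914) = 72788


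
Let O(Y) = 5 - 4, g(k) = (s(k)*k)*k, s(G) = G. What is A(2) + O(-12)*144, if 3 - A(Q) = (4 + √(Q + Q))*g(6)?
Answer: -1149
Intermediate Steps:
g(k) = k³ (g(k) = (k*k)*k = k²*k = k³)
O(Y) = 1
A(Q) = -861 - 216*√2*√Q (A(Q) = 3 - (4 + √(Q + Q))*6³ = 3 - (4 + √(2*Q))*216 = 3 - (4 + √2*√Q)*216 = 3 - (864 + 216*√2*√Q) = 3 + (-864 - 216*√2*√Q) = -861 - 216*√2*√Q)
A(2) + O(-12)*144 = (-861 - 216*√2*√2) + 1*144 = (-861 - 432) + 144 = -1293 + 144 = -1149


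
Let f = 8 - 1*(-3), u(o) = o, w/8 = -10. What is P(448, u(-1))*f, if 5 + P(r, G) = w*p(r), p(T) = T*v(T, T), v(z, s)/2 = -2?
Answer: 1576905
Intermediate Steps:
v(z, s) = -4 (v(z, s) = 2*(-2) = -4)
w = -80 (w = 8*(-10) = -80)
f = 11 (f = 8 + 3 = 11)
p(T) = -4*T (p(T) = T*(-4) = -4*T)
P(r, G) = -5 + 320*r (P(r, G) = -5 - (-320)*r = -5 + 320*r)
P(448, u(-1))*f = (-5 + 320*448)*11 = (-5 + 143360)*11 = 143355*11 = 1576905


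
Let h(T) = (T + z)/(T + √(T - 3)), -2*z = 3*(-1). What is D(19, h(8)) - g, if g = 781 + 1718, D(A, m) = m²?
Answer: -34771167/13924 - 1444*√5/3481 ≈ -2498.1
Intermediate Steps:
z = 3/2 (z = -3*(-1)/2 = -½*(-3) = 3/2 ≈ 1.5000)
h(T) = (3/2 + T)/(T + √(-3 + T)) (h(T) = (T + 3/2)/(T + √(T - 3)) = (3/2 + T)/(T + √(-3 + T)))
g = 2499
D(19, h(8)) - g = ((3/2 + 8)/(8 + √(-3 + 8)))² - 1*2499 = ((19/2)/(8 + √5))² - 2499 = (19/(2*(8 + √5)))² - 2499 = 361/(4*(8 + √5)²) - 2499 = -2499 + 361/(4*(8 + √5)²)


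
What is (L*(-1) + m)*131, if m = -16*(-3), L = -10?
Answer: 7598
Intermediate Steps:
m = 48
(L*(-1) + m)*131 = (-10*(-1) + 48)*131 = (10 + 48)*131 = 58*131 = 7598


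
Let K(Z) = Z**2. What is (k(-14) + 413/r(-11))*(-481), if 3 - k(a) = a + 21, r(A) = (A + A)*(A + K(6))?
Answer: 1256853/550 ≈ 2285.2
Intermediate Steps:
r(A) = 2*A*(36 + A) (r(A) = (A + A)*(A + 6**2) = (2*A)*(A + 36) = (2*A)*(36 + A) = 2*A*(36 + A))
k(a) = -18 - a (k(a) = 3 - (a + 21) = 3 - (21 + a) = 3 + (-21 - a) = -18 - a)
(k(-14) + 413/r(-11))*(-481) = ((-18 - 1*(-14)) + 413/((2*(-11)*(36 - 11))))*(-481) = ((-18 + 14) + 413/((2*(-11)*25)))*(-481) = (-4 + 413/(-550))*(-481) = (-4 + 413*(-1/550))*(-481) = (-4 - 413/550)*(-481) = -2613/550*(-481) = 1256853/550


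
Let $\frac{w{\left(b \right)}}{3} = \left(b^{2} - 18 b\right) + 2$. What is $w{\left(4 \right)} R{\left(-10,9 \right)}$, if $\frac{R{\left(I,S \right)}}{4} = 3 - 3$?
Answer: $0$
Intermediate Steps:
$R{\left(I,S \right)} = 0$ ($R{\left(I,S \right)} = 4 \left(3 - 3\right) = 4 \cdot 0 = 0$)
$w{\left(b \right)} = 6 - 54 b + 3 b^{2}$ ($w{\left(b \right)} = 3 \left(\left(b^{2} - 18 b\right) + 2\right) = 3 \left(2 + b^{2} - 18 b\right) = 6 - 54 b + 3 b^{2}$)
$w{\left(4 \right)} R{\left(-10,9 \right)} = \left(6 - 216 + 3 \cdot 4^{2}\right) 0 = \left(6 - 216 + 3 \cdot 16\right) 0 = \left(6 - 216 + 48\right) 0 = \left(-162\right) 0 = 0$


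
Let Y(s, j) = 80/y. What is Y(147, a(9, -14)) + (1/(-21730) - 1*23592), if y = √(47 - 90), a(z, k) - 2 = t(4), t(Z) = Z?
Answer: -512654161/21730 - 80*I*√43/43 ≈ -23592.0 - 12.2*I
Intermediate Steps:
a(z, k) = 6 (a(z, k) = 2 + 4 = 6)
y = I*√43 (y = √(-43) = I*√43 ≈ 6.5574*I)
Y(s, j) = -80*I*√43/43 (Y(s, j) = 80/((I*√43)) = 80*(-I*√43/43) = -80*I*√43/43)
Y(147, a(9, -14)) + (1/(-21730) - 1*23592) = -80*I*√43/43 + (1/(-21730) - 1*23592) = -80*I*√43/43 + (-1/21730 - 23592) = -80*I*√43/43 - 512654161/21730 = -512654161/21730 - 80*I*√43/43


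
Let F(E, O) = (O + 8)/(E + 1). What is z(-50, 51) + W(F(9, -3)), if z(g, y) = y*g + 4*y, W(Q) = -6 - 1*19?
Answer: -2371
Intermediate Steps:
F(E, O) = (8 + O)/(1 + E)
W(Q) = -25 (W(Q) = -6 - 19 = -25)
z(g, y) = 4*y + g*y (z(g, y) = g*y + 4*y = 4*y + g*y)
z(-50, 51) + W(F(9, -3)) = 51*(4 - 50) - 25 = 51*(-46) - 25 = -2346 - 25 = -2371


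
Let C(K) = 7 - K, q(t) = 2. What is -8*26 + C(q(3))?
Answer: -203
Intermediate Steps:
-8*26 + C(q(3)) = -8*26 + (7 - 1*2) = -208 + (7 - 2) = -208 + 5 = -203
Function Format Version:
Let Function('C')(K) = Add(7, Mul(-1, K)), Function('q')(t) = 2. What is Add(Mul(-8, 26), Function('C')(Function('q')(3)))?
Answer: -203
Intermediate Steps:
Add(Mul(-8, 26), Function('C')(Function('q')(3))) = Add(Mul(-8, 26), Add(7, Mul(-1, 2))) = Add(-208, Add(7, -2)) = Add(-208, 5) = -203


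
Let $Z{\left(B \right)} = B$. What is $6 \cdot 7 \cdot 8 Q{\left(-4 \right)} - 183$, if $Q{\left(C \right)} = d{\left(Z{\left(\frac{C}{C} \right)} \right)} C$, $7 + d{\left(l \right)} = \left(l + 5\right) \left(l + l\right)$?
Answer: $-6903$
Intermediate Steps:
$d{\left(l \right)} = -7 + 2 l \left(5 + l\right)$ ($d{\left(l \right)} = -7 + \left(l + 5\right) \left(l + l\right) = -7 + \left(5 + l\right) 2 l = -7 + 2 l \left(5 + l\right)$)
$Q{\left(C \right)} = 5 C$ ($Q{\left(C \right)} = \left(-7 + 2 \left(\frac{C}{C}\right)^{2} + 10 \frac{C}{C}\right) C = \left(-7 + 2 \cdot 1^{2} + 10 \cdot 1\right) C = \left(-7 + 2 \cdot 1 + 10\right) C = \left(-7 + 2 + 10\right) C = 5 C$)
$6 \cdot 7 \cdot 8 Q{\left(-4 \right)} - 183 = 6 \cdot 7 \cdot 8 \cdot 5 \left(-4\right) - 183 = 42 \cdot 8 \left(-20\right) - 183 = 336 \left(-20\right) - 183 = -6720 - 183 = -6903$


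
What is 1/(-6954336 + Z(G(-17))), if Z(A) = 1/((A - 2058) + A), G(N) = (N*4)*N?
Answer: -254/1766401343 ≈ -1.4380e-7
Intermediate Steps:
G(N) = 4*N² (G(N) = (4*N)*N = 4*N²)
Z(A) = 1/(-2058 + 2*A) (Z(A) = 1/((-2058 + A) + A) = 1/(-2058 + 2*A))
1/(-6954336 + Z(G(-17))) = 1/(-6954336 + 1/(2*(-1029 + 4*(-17)²))) = 1/(-6954336 + 1/(2*(-1029 + 4*289))) = 1/(-6954336 + 1/(2*(-1029 + 1156))) = 1/(-6954336 + (½)/127) = 1/(-6954336 + (½)*(1/127)) = 1/(-6954336 + 1/254) = 1/(-1766401343/254) = -254/1766401343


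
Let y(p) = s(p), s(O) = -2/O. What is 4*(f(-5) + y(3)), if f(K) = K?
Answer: -68/3 ≈ -22.667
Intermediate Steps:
y(p) = -2/p
4*(f(-5) + y(3)) = 4*(-5 - 2/3) = 4*(-5 - 2*⅓) = 4*(-5 - ⅔) = 4*(-17/3) = -68/3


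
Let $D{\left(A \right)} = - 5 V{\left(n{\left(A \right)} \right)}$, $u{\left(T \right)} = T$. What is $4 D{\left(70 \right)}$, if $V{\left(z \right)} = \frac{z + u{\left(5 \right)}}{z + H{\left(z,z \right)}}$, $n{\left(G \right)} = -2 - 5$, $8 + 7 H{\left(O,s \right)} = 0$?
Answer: $- \frac{280}{57} \approx -4.9123$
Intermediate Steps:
$H{\left(O,s \right)} = - \frac{8}{7}$ ($H{\left(O,s \right)} = - \frac{8}{7} + \frac{1}{7} \cdot 0 = - \frac{8}{7} + 0 = - \frac{8}{7}$)
$n{\left(G \right)} = -7$
$V{\left(z \right)} = \frac{5 + z}{- \frac{8}{7} + z}$ ($V{\left(z \right)} = \frac{z + 5}{z - \frac{8}{7}} = \frac{5 + z}{- \frac{8}{7} + z}$)
$D{\left(A \right)} = - \frac{70}{57}$ ($D{\left(A \right)} = - 5 \frac{7 \left(5 - 7\right)}{-8 + 7 \left(-7\right)} = - 5 \cdot 7 \frac{1}{-8 - 49} \left(-2\right) = - 5 \cdot 7 \frac{1}{-57} \left(-2\right) = - 5 \cdot 7 \left(- \frac{1}{57}\right) \left(-2\right) = \left(-5\right) \frac{14}{57} = - \frac{70}{57}$)
$4 D{\left(70 \right)} = 4 \left(- \frac{70}{57}\right) = - \frac{280}{57}$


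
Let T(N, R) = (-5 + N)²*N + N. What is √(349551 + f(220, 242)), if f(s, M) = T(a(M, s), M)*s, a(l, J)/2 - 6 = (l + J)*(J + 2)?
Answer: √1899120682334310351 ≈ 1.3781e+9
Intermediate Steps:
a(l, J) = 12 + 2*(2 + J)*(J + l) (a(l, J) = 12 + 2*((l + J)*(J + 2)) = 12 + 2*((J + l)*(2 + J)) = 12 + 2*((2 + J)*(J + l)) = 12 + 2*(2 + J)*(J + l))
T(N, R) = N + N*(-5 + N)² (T(N, R) = N*(-5 + N)² + N = N + N*(-5 + N)²)
f(s, M) = s*(1 + (7 + 2*s² + 4*M + 4*s + 2*M*s)²)*(12 + 2*s² + 4*M + 4*s + 2*M*s) (f(s, M) = ((12 + 2*s² + 4*s + 4*M + 2*s*M)*(1 + (-5 + (12 + 2*s² + 4*s + 4*M + 2*s*M))²))*s = ((12 + 2*s² + 4*s + 4*M + 2*M*s)*(1 + (-5 + (12 + 2*s² + 4*s + 4*M + 2*M*s))²))*s = ((12 + 2*s² + 4*M + 4*s + 2*M*s)*(1 + (-5 + (12 + 2*s² + 4*M + 4*s + 2*M*s))²))*s = ((12 + 2*s² + 4*M + 4*s + 2*M*s)*(1 + (7 + 2*s² + 4*M + 4*s + 2*M*s)²))*s = ((1 + (7 + 2*s² + 4*M + 4*s + 2*M*s)²)*(12 + 2*s² + 4*M + 4*s + 2*M*s))*s = s*(1 + (7 + 2*s² + 4*M + 4*s + 2*M*s)²)*(12 + 2*s² + 4*M + 4*s + 2*M*s))
√(349551 + f(220, 242)) = √(349551 + 2*220*(1 + (7 + 2*220² + 4*242 + 4*220 + 2*242*220)²)*(6 + 220² + 2*242 + 2*220 + 242*220)) = √(349551 + 2*220*(1 + (7 + 2*48400 + 968 + 880 + 106480)²)*(6 + 48400 + 484 + 440 + 53240)) = √(349551 + 2*220*(1 + (7 + 96800 + 968 + 880 + 106480)²)*102570) = √(349551 + 2*220*(1 + 205135²)*102570) = √(349551 + 2*220*(1 + 42080368225)*102570) = √(349551 + 2*220*42080368226*102570) = √(349551 + 1899120682333960800) = √1899120682334310351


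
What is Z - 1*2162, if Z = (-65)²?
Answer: 2063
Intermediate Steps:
Z = 4225
Z - 1*2162 = 4225 - 1*2162 = 4225 - 2162 = 2063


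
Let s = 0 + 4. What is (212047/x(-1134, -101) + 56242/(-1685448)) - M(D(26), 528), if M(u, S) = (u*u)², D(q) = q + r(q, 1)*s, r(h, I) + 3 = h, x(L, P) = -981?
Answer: -17809034442596897/91856916 ≈ -1.9388e+8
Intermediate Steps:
s = 4
r(h, I) = -3 + h
D(q) = -12 + 5*q (D(q) = q + (-3 + q)*4 = q + (-12 + 4*q) = -12 + 5*q)
M(u, S) = u⁴ (M(u, S) = (u²)² = u⁴)
(212047/x(-1134, -101) + 56242/(-1685448)) - M(D(26), 528) = (212047/(-981) + 56242/(-1685448)) - (-12 + 5*26)⁴ = (212047*(-1/981) + 56242*(-1/1685448)) - (-12 + 130)⁴ = (-212047/981 - 28121/842724) - 1*118⁴ = -19858298081/91856916 - 1*193877776 = -19858298081/91856916 - 193877776 = -17809034442596897/91856916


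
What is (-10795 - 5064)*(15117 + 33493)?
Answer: -770905990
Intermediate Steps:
(-10795 - 5064)*(15117 + 33493) = -15859*48610 = -770905990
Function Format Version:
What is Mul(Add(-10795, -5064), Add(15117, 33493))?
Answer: -770905990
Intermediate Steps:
Mul(Add(-10795, -5064), Add(15117, 33493)) = Mul(-15859, 48610) = -770905990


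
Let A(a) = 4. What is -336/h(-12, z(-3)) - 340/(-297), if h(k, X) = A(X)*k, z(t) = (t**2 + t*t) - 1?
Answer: 2419/297 ≈ 8.1448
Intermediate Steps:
z(t) = -1 + 2*t**2 (z(t) = (t**2 + t**2) - 1 = 2*t**2 - 1 = -1 + 2*t**2)
h(k, X) = 4*k
-336/h(-12, z(-3)) - 340/(-297) = -336/(4*(-12)) - 340/(-297) = -336/(-48) - 340*(-1/297) = -336*(-1/48) + 340/297 = 7 + 340/297 = 2419/297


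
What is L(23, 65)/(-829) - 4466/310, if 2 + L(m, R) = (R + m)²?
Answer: -3051167/128495 ≈ -23.745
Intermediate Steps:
L(m, R) = -2 + (R + m)²
L(23, 65)/(-829) - 4466/310 = (-2 + (65 + 23)²)/(-829) - 4466/310 = (-2 + 88²)*(-1/829) - 4466*1/310 = (-2 + 7744)*(-1/829) - 2233/155 = 7742*(-1/829) - 2233/155 = -7742/829 - 2233/155 = -3051167/128495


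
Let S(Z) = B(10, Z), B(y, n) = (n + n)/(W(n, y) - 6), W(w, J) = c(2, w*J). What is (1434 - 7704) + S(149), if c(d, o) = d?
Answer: -12689/2 ≈ -6344.5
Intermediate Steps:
W(w, J) = 2
B(y, n) = -n/2 (B(y, n) = (n + n)/(2 - 6) = (2*n)/(-4) = (2*n)*(-¼) = -n/2)
S(Z) = -Z/2
(1434 - 7704) + S(149) = (1434 - 7704) - ½*149 = -6270 - 149/2 = -12689/2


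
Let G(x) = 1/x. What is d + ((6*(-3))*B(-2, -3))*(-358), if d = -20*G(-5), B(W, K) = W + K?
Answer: -32216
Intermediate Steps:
B(W, K) = K + W
d = 4 (d = -20/(-5) = -20*(-1/5) = 4)
d + ((6*(-3))*B(-2, -3))*(-358) = 4 + ((6*(-3))*(-3 - 2))*(-358) = 4 - 18*(-5)*(-358) = 4 + 90*(-358) = 4 - 32220 = -32216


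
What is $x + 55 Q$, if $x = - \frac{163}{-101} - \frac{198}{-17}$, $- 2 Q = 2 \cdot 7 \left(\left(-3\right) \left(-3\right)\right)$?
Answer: $- \frac{5926636}{1717} \approx -3451.7$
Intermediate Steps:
$Q = -63$ ($Q = - \frac{2 \cdot 7 \left(\left(-3\right) \left(-3\right)\right)}{2} = - \frac{14 \cdot 9}{2} = \left(- \frac{1}{2}\right) 126 = -63$)
$x = \frac{22769}{1717}$ ($x = \left(-163\right) \left(- \frac{1}{101}\right) - - \frac{198}{17} = \frac{163}{101} + \frac{198}{17} = \frac{22769}{1717} \approx 13.261$)
$x + 55 Q = \frac{22769}{1717} + 55 \left(-63\right) = \frac{22769}{1717} - 3465 = - \frac{5926636}{1717}$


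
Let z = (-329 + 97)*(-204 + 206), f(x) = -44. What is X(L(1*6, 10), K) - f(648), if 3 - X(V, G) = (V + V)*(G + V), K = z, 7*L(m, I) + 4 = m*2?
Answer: 54143/49 ≈ 1105.0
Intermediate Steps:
z = -464 (z = -232*2 = -464)
L(m, I) = -4/7 + 2*m/7 (L(m, I) = -4/7 + (m*2)/7 = -4/7 + (2*m)/7 = -4/7 + 2*m/7)
K = -464
X(V, G) = 3 - 2*V*(G + V) (X(V, G) = 3 - (V + V)*(G + V) = 3 - 2*V*(G + V))
X(L(1*6, 10), K) - f(648) = (3 - 2*(-4/7 + 2*(1*6)/7)² - 2*(-464)*(-4/7 + 2*(1*6)/7)) - 1*(-44) = (3 - 2*(-4/7 + (2/7)*6)² - 2*(-464)*(-4/7 + (2/7)*6)) + 44 = (3 - 2*(-4/7 + 12/7)² - 2*(-464)*(-4/7 + 12/7)) + 44 = (3 - 2*(8/7)² - 2*(-464)*8/7) + 44 = (3 - 2*64/49 + 7424/7) + 44 = (3 - 128/49 + 7424/7) + 44 = 51987/49 + 44 = 54143/49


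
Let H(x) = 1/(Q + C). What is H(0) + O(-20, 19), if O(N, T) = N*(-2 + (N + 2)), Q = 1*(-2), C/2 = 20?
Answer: 15201/38 ≈ 400.03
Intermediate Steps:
C = 40 (C = 2*20 = 40)
Q = -2
H(x) = 1/38 (H(x) = 1/(-2 + 40) = 1/38)
O(N, T) = N² (O(N, T) = N*(-2 + (2 + N)) = N*N = N²)
H(0) + O(-20, 19) = 1/38 + (-20)² = 1/38 + 400 = 15201/38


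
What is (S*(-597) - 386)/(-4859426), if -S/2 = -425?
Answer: 253918/2429713 ≈ 0.10451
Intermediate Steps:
S = 850 (S = -2*(-425) = 850)
(S*(-597) - 386)/(-4859426) = (850*(-597) - 386)/(-4859426) = (-507450 - 386)*(-1/4859426) = -507836*(-1/4859426) = 253918/2429713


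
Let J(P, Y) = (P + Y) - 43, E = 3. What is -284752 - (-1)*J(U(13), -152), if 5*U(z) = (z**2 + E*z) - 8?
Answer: -284907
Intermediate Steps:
U(z) = -8/5 + z**2/5 + 3*z/5 (U(z) = ((z**2 + 3*z) - 8)/5 = (-8 + z**2 + 3*z)/5 = -8/5 + z**2/5 + 3*z/5)
J(P, Y) = -43 + P + Y
-284752 - (-1)*J(U(13), -152) = -284752 - (-1)*(-43 + (-8/5 + (1/5)*13**2 + (3/5)*13) - 152) = -284752 - (-1)*(-43 + (-8/5 + (1/5)*169 + 39/5) - 152) = -284752 - (-1)*(-43 + (-8/5 + 169/5 + 39/5) - 152) = -284752 - (-1)*(-43 + 40 - 152) = -284752 - (-1)*(-155) = -284752 - 1*155 = -284752 - 155 = -284907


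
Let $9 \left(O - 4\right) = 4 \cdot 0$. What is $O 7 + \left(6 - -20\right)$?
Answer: $54$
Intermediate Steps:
$O = 4$ ($O = 4 + \frac{4 \cdot 0}{9} = 4 + \frac{1}{9} \cdot 0 = 4 + 0 = 4$)
$O 7 + \left(6 - -20\right) = 4 \cdot 7 + \left(6 - -20\right) = 28 + \left(6 + 20\right) = 28 + 26 = 54$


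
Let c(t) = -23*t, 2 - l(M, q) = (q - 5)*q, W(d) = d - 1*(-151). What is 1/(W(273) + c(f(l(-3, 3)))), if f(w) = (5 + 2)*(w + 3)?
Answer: -1/1347 ≈ -0.00074239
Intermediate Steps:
W(d) = 151 + d (W(d) = d + 151 = 151 + d)
l(M, q) = 2 - q*(-5 + q) (l(M, q) = 2 - (q - 5)*q = 2 - (-5 + q)*q = 2 - q*(-5 + q))
f(w) = 21 + 7*w (f(w) = 7*(3 + w) = 21 + 7*w)
1/(W(273) + c(f(l(-3, 3)))) = 1/((151 + 273) - 23*(21 + 7*(2 - 1*3² + 5*3))) = 1/(424 - 23*(21 + 7*(2 - 1*9 + 15))) = 1/(424 - 23*(21 + 7*(2 - 9 + 15))) = 1/(424 - 23*(21 + 7*8)) = 1/(424 - 23*(21 + 56)) = 1/(424 - 23*77) = 1/(424 - 1771) = 1/(-1347) = -1/1347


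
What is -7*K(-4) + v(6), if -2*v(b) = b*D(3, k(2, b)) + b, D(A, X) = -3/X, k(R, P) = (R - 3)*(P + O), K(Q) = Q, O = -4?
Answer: 41/2 ≈ 20.500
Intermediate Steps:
k(R, P) = (-4 + P)*(-3 + R) (k(R, P) = (R - 3)*(P - 4) = (-3 + R)*(-4 + P) = (-4 + P)*(-3 + R))
v(b) = -b/2 + 3*b/(2*(4 - b)) (v(b) = -(b*(-3/(12 - 4*2 - 3*b + b*2)) + b)/2 = -(b*(-3/(12 - 8 - 3*b + 2*b)) + b)/2 = -(b*(-3/(4 - b)) + b)/2 = -(-3*b/(4 - b) + b)/2 = -(b - 3*b/(4 - b))/2 = -b/2 + 3*b/(2*(4 - b)))
-7*K(-4) + v(6) = -7*(-4) + (½)*6*(1 - 1*6)/(-4 + 6) = 28 + (½)*6*(1 - 6)/2 = 28 + (½)*6*(½)*(-5) = 28 - 15/2 = 41/2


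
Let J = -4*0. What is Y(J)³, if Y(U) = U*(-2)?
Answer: 0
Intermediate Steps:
J = 0
Y(U) = -2*U
Y(J)³ = (-2*0)³ = 0³ = 0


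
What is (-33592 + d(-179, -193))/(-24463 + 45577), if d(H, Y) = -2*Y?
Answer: -16603/10557 ≈ -1.5727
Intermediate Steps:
(-33592 + d(-179, -193))/(-24463 + 45577) = (-33592 - 2*(-193))/(-24463 + 45577) = (-33592 + 386)/21114 = -33206*1/21114 = -16603/10557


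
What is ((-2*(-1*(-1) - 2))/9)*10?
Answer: 20/9 ≈ 2.2222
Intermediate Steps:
((-2*(-1*(-1) - 2))/9)*10 = ((-2*(1 - 2))/9)*10 = ((-2*(-1))/9)*10 = ((1/9)*2)*10 = (2/9)*10 = 20/9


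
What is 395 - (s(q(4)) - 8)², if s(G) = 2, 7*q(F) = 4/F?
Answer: 359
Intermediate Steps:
q(F) = 4/(7*F) (q(F) = (4/F)/7 = 4/(7*F))
395 - (s(q(4)) - 8)² = 395 - (2 - 8)² = 395 - 1*(-6)² = 395 - 1*36 = 395 - 36 = 359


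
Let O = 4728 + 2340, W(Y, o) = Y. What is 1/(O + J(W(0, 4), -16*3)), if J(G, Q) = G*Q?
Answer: 1/7068 ≈ 0.00014148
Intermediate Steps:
O = 7068
1/(O + J(W(0, 4), -16*3)) = 1/(7068 + 0*(-16*3)) = 1/(7068 + 0*(-48)) = 1/(7068 + 0) = 1/7068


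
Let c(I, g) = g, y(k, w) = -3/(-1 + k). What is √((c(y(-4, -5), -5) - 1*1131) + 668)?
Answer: 6*I*√13 ≈ 21.633*I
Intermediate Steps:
√((c(y(-4, -5), -5) - 1*1131) + 668) = √((-5 - 1*1131) + 668) = √((-5 - 1131) + 668) = √(-1136 + 668) = √(-468) = 6*I*√13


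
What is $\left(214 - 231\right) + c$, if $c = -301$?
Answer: $-318$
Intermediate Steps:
$\left(214 - 231\right) + c = \left(214 - 231\right) - 301 = -17 - 301 = -318$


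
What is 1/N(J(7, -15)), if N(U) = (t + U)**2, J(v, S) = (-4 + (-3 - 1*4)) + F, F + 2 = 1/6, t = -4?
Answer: 36/10201 ≈ 0.0035291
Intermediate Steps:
F = -11/6 (F = -2 + 1/6 = -11/6 ≈ -1.8333)
J(v, S) = -77/6 (J(v, S) = (-4 + (-3 - 1*4)) - 11/6 = (-4 + (-3 - 4)) - 11/6 = (-4 - 7) - 11/6 = -11 - 11/6 = -77/6)
N(U) = (-4 + U)**2
1/N(J(7, -15)) = 1/((-4 - 77/6)**2) = 1/((-101/6)**2) = 1/(10201/36) = 36/10201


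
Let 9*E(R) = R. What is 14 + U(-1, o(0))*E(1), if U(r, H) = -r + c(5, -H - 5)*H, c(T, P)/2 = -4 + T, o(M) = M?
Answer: 127/9 ≈ 14.111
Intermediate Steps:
E(R) = R/9
c(T, P) = -8 + 2*T (c(T, P) = 2*(-4 + T) = -8 + 2*T)
U(r, H) = -r + 2*H (U(r, H) = -r + (-8 + 2*5)*H = -r + (-8 + 10)*H = -r + 2*H)
14 + U(-1, o(0))*E(1) = 14 + (-1*(-1) + 2*0)*((⅑)*1) = 14 + (1 + 0)*(⅑) = 14 + 1*(⅑) = 14 + ⅑ = 127/9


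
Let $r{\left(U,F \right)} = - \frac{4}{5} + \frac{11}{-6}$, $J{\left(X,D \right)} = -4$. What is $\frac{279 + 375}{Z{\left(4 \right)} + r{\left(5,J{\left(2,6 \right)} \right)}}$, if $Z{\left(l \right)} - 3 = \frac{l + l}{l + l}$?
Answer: $\frac{19620}{41} \approx 478.54$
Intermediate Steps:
$Z{\left(l \right)} = 4$ ($Z{\left(l \right)} = 3 + \frac{l + l}{l + l} = 3 + \frac{2 l}{2 l} = 3 + 2 l \frac{1}{2 l} = 3 + 1 = 4$)
$r{\left(U,F \right)} = - \frac{79}{30}$ ($r{\left(U,F \right)} = \left(-4\right) \frac{1}{5} + 11 \left(- \frac{1}{6}\right) = - \frac{4}{5} - \frac{11}{6} = - \frac{79}{30}$)
$\frac{279 + 375}{Z{\left(4 \right)} + r{\left(5,J{\left(2,6 \right)} \right)}} = \frac{279 + 375}{4 - \frac{79}{30}} = \frac{654}{\frac{41}{30}} = 654 \cdot \frac{30}{41} = \frac{19620}{41}$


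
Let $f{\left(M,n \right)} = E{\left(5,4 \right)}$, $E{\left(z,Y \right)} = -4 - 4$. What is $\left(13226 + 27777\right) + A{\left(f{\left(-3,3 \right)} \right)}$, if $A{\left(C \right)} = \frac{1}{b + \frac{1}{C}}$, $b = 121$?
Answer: $\frac{39649909}{967} \approx 41003.0$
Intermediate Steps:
$E{\left(z,Y \right)} = -8$ ($E{\left(z,Y \right)} = -4 - 4 = -8$)
$f{\left(M,n \right)} = -8$
$A{\left(C \right)} = \frac{1}{121 + \frac{1}{C}}$
$\left(13226 + 27777\right) + A{\left(f{\left(-3,3 \right)} \right)} = \left(13226 + 27777\right) - \frac{8}{1 + 121 \left(-8\right)} = 41003 - \frac{8}{1 - 968} = 41003 - \frac{8}{-967} = 41003 - - \frac{8}{967} = 41003 + \frac{8}{967} = \frac{39649909}{967}$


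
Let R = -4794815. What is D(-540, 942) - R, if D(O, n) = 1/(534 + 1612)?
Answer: 10289672991/2146 ≈ 4.7948e+6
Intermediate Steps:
D(O, n) = 1/2146
D(-540, 942) - R = 1/2146 - 1*(-4794815) = 1/2146 + 4794815 = 10289672991/2146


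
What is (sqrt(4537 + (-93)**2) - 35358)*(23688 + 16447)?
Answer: -1419093330 + 40135*sqrt(13186) ≈ -1.4145e+9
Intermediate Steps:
(sqrt(4537 + (-93)**2) - 35358)*(23688 + 16447) = (sqrt(4537 + 8649) - 35358)*40135 = (sqrt(13186) - 35358)*40135 = (-35358 + sqrt(13186))*40135 = -1419093330 + 40135*sqrt(13186)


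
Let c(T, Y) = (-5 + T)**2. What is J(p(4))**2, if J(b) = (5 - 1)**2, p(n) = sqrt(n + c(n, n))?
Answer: 256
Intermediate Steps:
p(n) = sqrt(n + (-5 + n)**2)
J(b) = 16 (J(b) = 4**2 = 16)
J(p(4))**2 = 16**2 = 256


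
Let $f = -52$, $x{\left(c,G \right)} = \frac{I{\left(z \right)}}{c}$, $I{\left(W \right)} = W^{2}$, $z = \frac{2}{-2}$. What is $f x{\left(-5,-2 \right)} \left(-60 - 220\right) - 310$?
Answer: $-3222$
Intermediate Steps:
$z = -1$ ($z = 2 \left(- \frac{1}{2}\right) = -1$)
$x{\left(c,G \right)} = \frac{1}{c}$ ($x{\left(c,G \right)} = \frac{\left(-1\right)^{2}}{c} = 1 \frac{1}{c} = \frac{1}{c}$)
$f x{\left(-5,-2 \right)} \left(-60 - 220\right) - 310 = - \frac{52}{-5} \left(-60 - 220\right) - 310 = \left(-52\right) \left(- \frac{1}{5}\right) \left(-280\right) - 310 = \frac{52}{5} \left(-280\right) - 310 = -2912 - 310 = -3222$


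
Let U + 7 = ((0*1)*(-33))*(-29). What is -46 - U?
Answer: -39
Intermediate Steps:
U = -7 (U = -7 + ((0*1)*(-33))*(-29) = -7 + (0*(-33))*(-29) = -7 + 0*(-29) = -7 + 0 = -7)
-46 - U = -46 - 1*(-7) = -46 + 7 = -39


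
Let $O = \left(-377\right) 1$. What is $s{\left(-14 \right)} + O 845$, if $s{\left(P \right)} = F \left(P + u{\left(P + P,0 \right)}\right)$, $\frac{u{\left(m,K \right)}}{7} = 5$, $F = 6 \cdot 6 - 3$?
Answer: $-317872$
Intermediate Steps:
$F = 33$ ($F = 36 - 3 = 33$)
$u{\left(m,K \right)} = 35$ ($u{\left(m,K \right)} = 7 \cdot 5 = 35$)
$O = -377$
$s{\left(P \right)} = 1155 + 33 P$ ($s{\left(P \right)} = 33 \left(P + 35\right) = 33 \left(35 + P\right) = 1155 + 33 P$)
$s{\left(-14 \right)} + O 845 = \left(1155 + 33 \left(-14\right)\right) - 318565 = \left(1155 - 462\right) - 318565 = 693 - 318565 = -317872$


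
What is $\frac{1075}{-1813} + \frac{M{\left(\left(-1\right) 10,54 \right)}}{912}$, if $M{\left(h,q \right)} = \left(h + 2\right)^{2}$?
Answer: $- \frac{54023}{103341} \approx -0.52276$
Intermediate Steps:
$M{\left(h,q \right)} = \left(2 + h\right)^{2}$
$\frac{1075}{-1813} + \frac{M{\left(\left(-1\right) 10,54 \right)}}{912} = \frac{1075}{-1813} + \frac{\left(2 - 10\right)^{2}}{912} = 1075 \left(- \frac{1}{1813}\right) + \left(2 - 10\right)^{2} \cdot \frac{1}{912} = - \frac{1075}{1813} + \left(-8\right)^{2} \cdot \frac{1}{912} = - \frac{1075}{1813} + 64 \cdot \frac{1}{912} = - \frac{1075}{1813} + \frac{4}{57} = - \frac{54023}{103341}$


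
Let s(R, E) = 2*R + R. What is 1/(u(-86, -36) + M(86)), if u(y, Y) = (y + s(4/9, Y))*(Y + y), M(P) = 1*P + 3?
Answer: 3/31255 ≈ 9.5985e-5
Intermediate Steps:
M(P) = 3 + P (M(P) = P + 3 = 3 + P)
s(R, E) = 3*R
u(y, Y) = (4/3 + y)*(Y + y) (u(y, Y) = (y + 3*(4/9))*(Y + y) = (y + 4/3)*(Y + y) = (4/3 + y)*(Y + y))
1/(u(-86, -36) + M(86)) = 1/(((-86)**2 + (4/3)*(-36) + (4/3)*(-86) - 36*(-86)) + (3 + 86)) = 1/((7396 - 48 - 344/3 + 3096) + 89) = 1/(30988/3 + 89) = 1/(31255/3) = 3/31255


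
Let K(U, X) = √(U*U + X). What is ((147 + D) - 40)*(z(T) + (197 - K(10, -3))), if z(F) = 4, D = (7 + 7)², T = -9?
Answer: 60903 - 303*√97 ≈ 57919.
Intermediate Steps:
D = 196 (D = 14² = 196)
K(U, X) = √(X + U²) (K(U, X) = √(U² + X) = √(X + U²))
((147 + D) - 40)*(z(T) + (197 - K(10, -3))) = ((147 + 196) - 40)*(4 + (197 - √(-3 + 10²))) = (343 - 40)*(4 + (197 - √(-3 + 100))) = 303*(4 + (197 - √97)) = 303*(201 - √97) = 60903 - 303*√97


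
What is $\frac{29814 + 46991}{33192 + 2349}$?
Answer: $\frac{76805}{35541} \approx 2.161$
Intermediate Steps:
$\frac{29814 + 46991}{33192 + 2349} = \frac{76805}{35541}$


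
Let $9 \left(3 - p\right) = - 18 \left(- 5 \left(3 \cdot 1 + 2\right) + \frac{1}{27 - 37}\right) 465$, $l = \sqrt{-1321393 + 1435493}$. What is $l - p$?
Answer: $23340 + 10 \sqrt{1141} \approx 23678.0$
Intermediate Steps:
$l = 10 \sqrt{1141}$ ($l = \sqrt{114100} = 10 \sqrt{1141} \approx 337.79$)
$p = -23340$ ($p = 3 - \frac{- 18 \left(- 5 \left(3 \cdot 1 + 2\right) + \frac{1}{27 - 37}\right) 465}{9} = 3 - \frac{- 18 \left(- 5 \left(3 + 2\right) + \frac{1}{-10}\right) 465}{9} = 3 - \frac{- 18 \left(\left(-5\right) 5 - \frac{1}{10}\right) 465}{9} = 3 - \frac{- 18 \left(-25 - \frac{1}{10}\right) 465}{9} = 3 - \frac{\left(-18\right) \left(- \frac{251}{10}\right) 465}{9} = 3 - \frac{\frac{2259}{5} \cdot 465}{9} = 3 - 23343 = -23340$)
$l - p = 10 \sqrt{1141} - -23340 = 10 \sqrt{1141} + 23340 = 23340 + 10 \sqrt{1141}$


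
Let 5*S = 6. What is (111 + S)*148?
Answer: 83028/5 ≈ 16606.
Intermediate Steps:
S = 6/5 (S = (1/5)*6 = 6/5 ≈ 1.2000)
(111 + S)*148 = (111 + 6/5)*148 = (561/5)*148 = 83028/5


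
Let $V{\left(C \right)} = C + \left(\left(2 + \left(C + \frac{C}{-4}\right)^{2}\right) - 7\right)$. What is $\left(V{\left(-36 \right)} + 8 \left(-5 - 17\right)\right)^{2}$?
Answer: $262144$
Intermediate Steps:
$V{\left(C \right)} = -5 + C + \frac{9 C^{2}}{16}$ ($V{\left(C \right)} = C + \left(\left(2 + \left(C + C \left(- \frac{1}{4}\right)\right)^{2}\right) - 7\right) = C + \left(\left(2 + \left(C - \frac{C}{4}\right)^{2}\right) - 7\right) = C + \left(\left(2 + \left(\frac{3 C}{4}\right)^{2}\right) - 7\right) = C + \left(\left(2 + \frac{9 C^{2}}{16}\right) - 7\right) = C + \left(-5 + \frac{9 C^{2}}{16}\right) = -5 + C + \frac{9 C^{2}}{16}$)
$\left(V{\left(-36 \right)} + 8 \left(-5 - 17\right)\right)^{2} = \left(\left(-5 - 36 + \frac{9 \left(-36\right)^{2}}{16}\right) + 8 \left(-5 - 17\right)\right)^{2} = \left(\left(-5 - 36 + \frac{9}{16} \cdot 1296\right) + 8 \left(-22\right)\right)^{2} = \left(\left(-5 - 36 + 729\right) - 176\right)^{2} = \left(688 - 176\right)^{2} = 512^{2} = 262144$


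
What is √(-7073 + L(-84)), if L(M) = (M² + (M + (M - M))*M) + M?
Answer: √6955 ≈ 83.397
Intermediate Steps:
L(M) = M + 2*M² (L(M) = (M² + (M + 0)*M) + M = (M² + M*M) + M = (M² + M²) + M = 2*M² + M = M + 2*M²)
√(-7073 + L(-84)) = √(-7073 - 84*(1 + 2*(-84))) = √(-7073 - 84*(1 - 168)) = √(-7073 - 84*(-167)) = √(-7073 + 14028) = √6955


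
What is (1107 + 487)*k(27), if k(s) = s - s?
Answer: 0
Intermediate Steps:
k(s) = 0
(1107 + 487)*k(27) = (1107 + 487)*0 = 1594*0 = 0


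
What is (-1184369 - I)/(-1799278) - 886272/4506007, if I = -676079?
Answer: 347854293207/4053779631473 ≈ 0.085810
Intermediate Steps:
(-1184369 - I)/(-1799278) - 886272/4506007 = (-1184369 - 1*(-676079))/(-1799278) - 886272/4506007 = (-1184369 + 676079)*(-1/1799278) - 886272*1/4506007 = -508290*(-1/1799278) - 886272/4506007 = 254145/899639 - 886272/4506007 = 347854293207/4053779631473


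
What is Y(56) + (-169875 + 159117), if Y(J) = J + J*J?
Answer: -7566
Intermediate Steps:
Y(J) = J + J²
Y(56) + (-169875 + 159117) = 56*(1 + 56) + (-169875 + 159117) = 56*57 - 10758 = 3192 - 10758 = -7566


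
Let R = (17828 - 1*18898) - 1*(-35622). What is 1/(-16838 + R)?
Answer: 1/17714 ≈ 5.6453e-5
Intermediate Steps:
R = 34552 (R = (17828 - 18898) + 35622 = -1070 + 35622 = 34552)
1/(-16838 + R) = 1/(-16838 + 34552) = 1/17714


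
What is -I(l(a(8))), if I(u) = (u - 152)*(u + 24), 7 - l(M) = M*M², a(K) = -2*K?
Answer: -16305777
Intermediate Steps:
l(M) = 7 - M³ (l(M) = 7 - M*M² = 7 - M³)
I(u) = (-152 + u)*(24 + u)
-I(l(a(8))) = -(-3648 + (7 - (-2*8)³)² - 128*(7 - (-2*8)³)) = -(-3648 + (7 - 1*(-16)³)² - 128*(7 - 1*(-16)³)) = -(-3648 + (7 - 1*(-4096))² - 128*(7 - 1*(-4096))) = -(-3648 + (7 + 4096)² - 128*(7 + 4096)) = -(-3648 + 4103² - 128*4103) = -(-3648 + 16834609 - 525184) = -1*16305777 = -16305777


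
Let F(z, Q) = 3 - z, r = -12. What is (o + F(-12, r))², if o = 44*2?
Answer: 10609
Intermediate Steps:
o = 88
(o + F(-12, r))² = (88 + (3 - 1*(-12)))² = (88 + (3 + 12))² = (88 + 15)² = 103² = 10609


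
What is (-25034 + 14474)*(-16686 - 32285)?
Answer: 517133760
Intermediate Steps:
(-25034 + 14474)*(-16686 - 32285) = -10560*(-48971) = 517133760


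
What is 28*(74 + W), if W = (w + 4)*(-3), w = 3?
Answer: 1484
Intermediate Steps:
W = -21 (W = (3 + 4)*(-3) = 7*(-3) = -21)
28*(74 + W) = 28*(74 - 21) = 28*53 = 1484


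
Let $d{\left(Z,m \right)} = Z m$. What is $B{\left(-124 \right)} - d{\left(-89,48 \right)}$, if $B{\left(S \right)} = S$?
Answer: $4148$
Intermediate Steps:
$B{\left(-124 \right)} - d{\left(-89,48 \right)} = -124 - \left(-89\right) 48 = -124 - -4272 = -124 + 4272 = 4148$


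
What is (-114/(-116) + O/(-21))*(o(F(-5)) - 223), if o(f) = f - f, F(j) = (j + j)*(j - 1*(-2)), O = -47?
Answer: -874829/1218 ≈ -718.25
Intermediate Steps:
F(j) = 2*j*(2 + j) (F(j) = (2*j)*(j + 2) = (2*j)*(2 + j) = 2*j*(2 + j))
o(f) = 0
(-114/(-116) + O/(-21))*(o(F(-5)) - 223) = (-114/(-116) - 47/(-21))*(0 - 223) = (-114*(-1/116) - 47*(-1/21))*(-223) = (57/58 + 47/21)*(-223) = (3923/1218)*(-223) = -874829/1218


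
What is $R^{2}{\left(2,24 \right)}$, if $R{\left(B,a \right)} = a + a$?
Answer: $2304$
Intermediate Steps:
$R{\left(B,a \right)} = 2 a$
$R^{2}{\left(2,24 \right)} = \left(2 \cdot 24\right)^{2} = 48^{2} = 2304$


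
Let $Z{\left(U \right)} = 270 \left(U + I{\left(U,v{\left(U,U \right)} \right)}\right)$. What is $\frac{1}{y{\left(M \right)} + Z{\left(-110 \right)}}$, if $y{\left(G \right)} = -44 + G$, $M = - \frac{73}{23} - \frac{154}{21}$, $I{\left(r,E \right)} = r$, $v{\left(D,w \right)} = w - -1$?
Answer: $- \frac{69}{4102361} \approx -1.682 \cdot 10^{-5}$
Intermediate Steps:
$v{\left(D,w \right)} = 1 + w$ ($v{\left(D,w \right)} = w + 1 = 1 + w$)
$Z{\left(U \right)} = 540 U$ ($Z{\left(U \right)} = 270 \left(U + U\right) = 270 \cdot 2 U = 540 U$)
$M = - \frac{725}{69}$ ($M = \left(-73\right) \frac{1}{23} - \frac{22}{3} = - \frac{73}{23} - \frac{22}{3} = - \frac{725}{69} \approx -10.507$)
$\frac{1}{y{\left(M \right)} + Z{\left(-110 \right)}} = \frac{1}{\left(-44 - \frac{725}{69}\right) + 540 \left(-110\right)} = \frac{1}{- \frac{3761}{69} - 59400} = \frac{1}{- \frac{4102361}{69}} = - \frac{69}{4102361}$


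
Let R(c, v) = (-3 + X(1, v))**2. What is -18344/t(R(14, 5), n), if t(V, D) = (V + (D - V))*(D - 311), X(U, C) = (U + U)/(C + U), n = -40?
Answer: -2293/1755 ≈ -1.3066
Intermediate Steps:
X(U, C) = 2*U/(C + U) (X(U, C) = (2*U)/(C + U) = 2*U/(C + U))
R(c, v) = (-3 + 2/(1 + v))**2 (R(c, v) = (-3 + 2*1/(v + 1))**2 = (-3 + 2*1/(1 + v))**2 = (-3 + 2/(1 + v))**2)
t(V, D) = D*(-311 + D)
-18344/t(R(14, 5), n) = -18344*(-1/(40*(-311 - 40))) = -18344/((-40*(-351))) = -18344/14040 = -18344*1/14040 = -2293/1755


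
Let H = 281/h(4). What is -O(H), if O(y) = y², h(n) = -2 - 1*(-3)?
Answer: -78961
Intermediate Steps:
h(n) = 1 (h(n) = -2 + 3 = 1)
H = 281 (H = 281/1 = 281*1 = 281)
-O(H) = -1*281² = -1*78961 = -78961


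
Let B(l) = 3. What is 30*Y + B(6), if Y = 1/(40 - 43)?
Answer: -7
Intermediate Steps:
Y = -1/3 (Y = 1/(-3) = -1/3 ≈ -0.33333)
30*Y + B(6) = 30*(-1/3) + 3 = -10 + 3 = -7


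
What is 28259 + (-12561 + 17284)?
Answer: 32982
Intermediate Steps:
28259 + (-12561 + 17284) = 28259 + 4723 = 32982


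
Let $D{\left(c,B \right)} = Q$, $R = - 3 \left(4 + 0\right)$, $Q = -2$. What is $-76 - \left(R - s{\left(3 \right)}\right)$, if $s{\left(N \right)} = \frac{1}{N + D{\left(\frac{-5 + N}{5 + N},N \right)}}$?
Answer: $-63$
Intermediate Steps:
$R = -12$ ($R = \left(-3\right) 4 = -12$)
$D{\left(c,B \right)} = -2$
$s{\left(N \right)} = \frac{1}{-2 + N}$ ($s{\left(N \right)} = \frac{1}{N - 2} = \frac{1}{-2 + N}$)
$-76 - \left(R - s{\left(3 \right)}\right) = -76 + \left(\frac{1}{-2 + 3} - -12\right) = -76 + \left(1^{-1} + 12\right) = -76 + \left(1 + 12\right) = -76 + 13 = -63$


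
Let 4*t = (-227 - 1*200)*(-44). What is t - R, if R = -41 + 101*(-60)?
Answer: 10798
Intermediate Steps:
R = -6101 (R = -41 - 6060 = -6101)
t = 4697 (t = ((-227 - 1*200)*(-44))/4 = ((-227 - 200)*(-44))/4 = (-427*(-44))/4 = (¼)*18788 = 4697)
t - R = 4697 - 1*(-6101) = 4697 + 6101 = 10798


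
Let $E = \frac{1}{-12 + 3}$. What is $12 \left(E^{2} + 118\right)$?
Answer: $\frac{38236}{27} \approx 1416.1$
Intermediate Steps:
$E = - \frac{1}{9}$ ($E = \frac{1}{-9} = - \frac{1}{9} \approx -0.11111$)
$12 \left(E^{2} + 118\right) = 12 \left(\left(- \frac{1}{9}\right)^{2} + 118\right) = 12 \left(\frac{1}{81} + 118\right) = 12 \cdot \frac{9559}{81} = \frac{38236}{27}$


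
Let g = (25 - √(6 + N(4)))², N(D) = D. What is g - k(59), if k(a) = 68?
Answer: 567 - 50*√10 ≈ 408.89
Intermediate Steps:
g = (25 - √10)² (g = (25 - √(6 + 4))² = (25 - √10)² ≈ 476.89)
g - k(59) = (25 - √10)² - 1*68 = (25 - √10)² - 68 = -68 + (25 - √10)²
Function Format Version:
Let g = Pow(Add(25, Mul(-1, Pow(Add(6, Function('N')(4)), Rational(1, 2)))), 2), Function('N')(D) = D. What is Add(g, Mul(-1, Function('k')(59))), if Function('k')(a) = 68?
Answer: Add(567, Mul(-50, Pow(10, Rational(1, 2)))) ≈ 408.89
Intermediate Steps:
g = Pow(Add(25, Mul(-1, Pow(10, Rational(1, 2)))), 2) (g = Pow(Add(25, Mul(-1, Pow(Add(6, 4), Rational(1, 2)))), 2) = Pow(Add(25, Mul(-1, Pow(10, Rational(1, 2)))), 2) ≈ 476.89)
Add(g, Mul(-1, Function('k')(59))) = Add(Pow(Add(25, Mul(-1, Pow(10, Rational(1, 2)))), 2), Mul(-1, 68)) = Add(Pow(Add(25, Mul(-1, Pow(10, Rational(1, 2)))), 2), -68) = Add(-68, Pow(Add(25, Mul(-1, Pow(10, Rational(1, 2)))), 2))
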